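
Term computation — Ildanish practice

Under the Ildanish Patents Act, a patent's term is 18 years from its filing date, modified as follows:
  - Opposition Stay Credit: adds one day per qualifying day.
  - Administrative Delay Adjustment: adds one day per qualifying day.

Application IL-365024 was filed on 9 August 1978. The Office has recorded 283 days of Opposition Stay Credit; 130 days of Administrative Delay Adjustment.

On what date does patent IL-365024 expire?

Base term: filing date + 18 years → 9 August 1996.
Opposition Stay Credit: +283 days → 19 May 1997.
Administrative Delay Adjustment: +130 days → 26 September 1997.

September 26, 1997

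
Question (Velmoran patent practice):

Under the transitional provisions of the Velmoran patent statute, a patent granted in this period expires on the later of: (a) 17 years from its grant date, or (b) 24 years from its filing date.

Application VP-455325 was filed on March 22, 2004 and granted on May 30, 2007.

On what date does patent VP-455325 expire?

March 22, 2028

(a) grant + 17 years → 30 May 2024.
(b) filing + 24 years → 22 March 2028.
Later of the two: 22 March 2028.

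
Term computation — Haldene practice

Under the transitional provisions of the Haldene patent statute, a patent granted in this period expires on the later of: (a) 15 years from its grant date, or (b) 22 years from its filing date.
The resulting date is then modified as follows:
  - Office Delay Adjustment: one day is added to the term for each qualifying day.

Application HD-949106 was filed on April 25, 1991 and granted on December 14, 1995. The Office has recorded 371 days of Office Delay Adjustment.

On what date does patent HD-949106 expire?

(a) grant + 15 years → 14 December 2010.
(b) filing + 22 years → 25 April 2013.
Later of the two: 25 April 2013.
Office Delay Adjustment: +371 days → 1 May 2014.

2014-05-01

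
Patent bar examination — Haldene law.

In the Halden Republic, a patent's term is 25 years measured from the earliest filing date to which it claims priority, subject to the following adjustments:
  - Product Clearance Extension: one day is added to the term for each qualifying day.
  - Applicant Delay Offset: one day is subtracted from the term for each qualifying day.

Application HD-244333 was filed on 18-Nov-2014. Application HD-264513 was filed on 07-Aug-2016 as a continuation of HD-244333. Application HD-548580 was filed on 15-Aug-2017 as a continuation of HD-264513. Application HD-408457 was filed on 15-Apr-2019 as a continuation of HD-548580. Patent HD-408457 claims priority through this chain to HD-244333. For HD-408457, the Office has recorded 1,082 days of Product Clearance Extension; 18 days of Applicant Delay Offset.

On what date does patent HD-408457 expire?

October 17, 2042

Earliest priority filing: 18 November 2014.
Base term: 18 November 2014 + 25 years → 18 November 2039.
Product Clearance Extension: +1082 days → 4 November 2042.
Applicant Delay Offset: −18 days → 17 October 2042.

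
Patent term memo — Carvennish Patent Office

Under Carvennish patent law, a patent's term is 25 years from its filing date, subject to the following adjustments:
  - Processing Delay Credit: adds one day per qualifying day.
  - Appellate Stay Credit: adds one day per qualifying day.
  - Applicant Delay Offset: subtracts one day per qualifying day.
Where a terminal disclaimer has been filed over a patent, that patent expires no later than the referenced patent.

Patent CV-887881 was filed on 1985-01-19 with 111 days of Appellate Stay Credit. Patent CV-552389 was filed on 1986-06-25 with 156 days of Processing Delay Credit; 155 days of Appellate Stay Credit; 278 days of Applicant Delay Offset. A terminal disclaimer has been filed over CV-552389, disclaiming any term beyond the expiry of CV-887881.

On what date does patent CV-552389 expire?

Natural term of CV-552389:
  Base: filing + 25 years → 25 June 2011.
  Processing Delay Credit: +156 days → 28 November 2011.
  Appellate Stay Credit: +155 days → 1 May 2012.
  Applicant Delay Offset: −278 days → 28 July 2011.
Expiry of referenced patent CV-887881:
  Base: filing + 25 years → 19 January 2010.
  Appellate Stay Credit: +111 days → 10 May 2010.
Terminal disclaimer: CV-552389 expires on the earlier of 28 July 2011 and 10 May 2010.

2010-05-10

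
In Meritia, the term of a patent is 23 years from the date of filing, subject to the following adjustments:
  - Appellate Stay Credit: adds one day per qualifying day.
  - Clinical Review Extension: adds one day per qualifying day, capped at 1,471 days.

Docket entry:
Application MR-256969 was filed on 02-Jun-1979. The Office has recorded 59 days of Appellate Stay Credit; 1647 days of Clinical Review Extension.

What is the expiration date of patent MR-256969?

August 10, 2006

Base term: filing date + 23 years → 2 June 2002.
Appellate Stay Credit: +59 days → 31 July 2002.
Clinical Review Extension: 1647 days claimed exceeds the 1471-day cap, so +1471 days → 10 August 2006.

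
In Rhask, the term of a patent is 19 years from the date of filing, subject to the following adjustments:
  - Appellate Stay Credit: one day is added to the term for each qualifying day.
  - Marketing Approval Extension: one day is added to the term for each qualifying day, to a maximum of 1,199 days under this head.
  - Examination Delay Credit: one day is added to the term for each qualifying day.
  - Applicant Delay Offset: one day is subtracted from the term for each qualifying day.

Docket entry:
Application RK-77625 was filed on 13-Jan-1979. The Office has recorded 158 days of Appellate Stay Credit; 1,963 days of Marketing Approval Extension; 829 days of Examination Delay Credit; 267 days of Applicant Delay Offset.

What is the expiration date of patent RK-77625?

Base term: filing date + 19 years → 13 January 1998.
Appellate Stay Credit: +158 days → 20 June 1998.
Marketing Approval Extension: 1963 days claimed exceeds the 1199-day cap, so +1199 days → 1 October 2001.
Examination Delay Credit: +829 days → 8 January 2004.
Applicant Delay Offset: −267 days → 16 April 2003.

April 16, 2003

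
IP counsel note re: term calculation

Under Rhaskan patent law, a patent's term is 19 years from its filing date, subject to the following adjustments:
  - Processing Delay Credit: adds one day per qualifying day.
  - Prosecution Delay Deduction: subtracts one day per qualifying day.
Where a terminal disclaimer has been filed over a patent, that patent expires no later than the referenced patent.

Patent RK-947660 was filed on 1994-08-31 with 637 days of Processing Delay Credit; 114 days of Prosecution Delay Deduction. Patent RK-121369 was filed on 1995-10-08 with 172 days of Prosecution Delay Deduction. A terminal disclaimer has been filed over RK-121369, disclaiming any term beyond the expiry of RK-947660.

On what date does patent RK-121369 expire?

Natural term of RK-121369:
  Base: filing + 19 years → 8 October 2014.
  Prosecution Delay Deduction: −172 days → 19 April 2014.
Expiry of referenced patent RK-947660:
  Base: filing + 19 years → 31 August 2013.
  Processing Delay Credit: +637 days → 30 May 2015.
  Prosecution Delay Deduction: −114 days → 5 February 2015.
Terminal disclaimer: RK-121369 expires on the earlier of 19 April 2014 and 5 February 2015.

2014-04-19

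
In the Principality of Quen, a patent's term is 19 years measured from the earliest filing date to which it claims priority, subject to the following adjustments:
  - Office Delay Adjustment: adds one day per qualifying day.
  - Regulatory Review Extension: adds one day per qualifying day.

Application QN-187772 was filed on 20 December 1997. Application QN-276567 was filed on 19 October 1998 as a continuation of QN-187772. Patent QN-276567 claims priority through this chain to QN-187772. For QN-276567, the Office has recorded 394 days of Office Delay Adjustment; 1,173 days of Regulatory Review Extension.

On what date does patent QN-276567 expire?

2021-04-05

Earliest priority filing: 20 December 1997.
Base term: 20 December 1997 + 19 years → 20 December 2016.
Office Delay Adjustment: +394 days → 18 January 2018.
Regulatory Review Extension: +1173 days → 5 April 2021.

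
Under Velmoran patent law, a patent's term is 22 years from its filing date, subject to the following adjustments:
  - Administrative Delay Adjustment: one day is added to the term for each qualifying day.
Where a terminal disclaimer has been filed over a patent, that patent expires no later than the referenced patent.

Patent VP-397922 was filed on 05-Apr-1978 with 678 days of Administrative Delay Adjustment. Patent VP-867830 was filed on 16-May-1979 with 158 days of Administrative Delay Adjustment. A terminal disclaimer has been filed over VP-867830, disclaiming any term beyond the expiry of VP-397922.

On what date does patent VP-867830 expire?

Natural term of VP-867830:
  Base: filing + 22 years → 16 May 2001.
  Administrative Delay Adjustment: +158 days → 21 October 2001.
Expiry of referenced patent VP-397922:
  Base: filing + 22 years → 5 April 2000.
  Administrative Delay Adjustment: +678 days → 12 February 2002.
Terminal disclaimer: VP-867830 expires on the earlier of 21 October 2001 and 12 February 2002.

2001-10-21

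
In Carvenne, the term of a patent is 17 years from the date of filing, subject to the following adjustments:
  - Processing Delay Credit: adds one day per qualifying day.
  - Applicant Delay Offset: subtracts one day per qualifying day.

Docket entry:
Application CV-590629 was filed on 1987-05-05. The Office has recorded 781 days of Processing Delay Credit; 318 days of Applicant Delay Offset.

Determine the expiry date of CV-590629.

August 11, 2005

Base term: filing date + 17 years → 5 May 2004.
Processing Delay Credit: +781 days → 25 June 2006.
Applicant Delay Offset: −318 days → 11 August 2005.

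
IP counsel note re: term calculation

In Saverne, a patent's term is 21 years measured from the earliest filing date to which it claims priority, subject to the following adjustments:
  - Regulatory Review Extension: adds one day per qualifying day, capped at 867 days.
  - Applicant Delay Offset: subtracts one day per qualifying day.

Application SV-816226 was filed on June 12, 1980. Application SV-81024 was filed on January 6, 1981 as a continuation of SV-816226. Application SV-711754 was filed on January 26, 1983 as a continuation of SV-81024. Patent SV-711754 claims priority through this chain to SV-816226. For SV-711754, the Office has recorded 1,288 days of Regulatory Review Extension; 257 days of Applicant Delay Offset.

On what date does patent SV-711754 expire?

February 12, 2003

Earliest priority filing: 12 June 1980.
Base term: 12 June 1980 + 21 years → 12 June 2001.
Regulatory Review Extension: 1288 days claimed exceeds the 867-day cap, so +867 days → 27 October 2003.
Applicant Delay Offset: −257 days → 12 February 2003.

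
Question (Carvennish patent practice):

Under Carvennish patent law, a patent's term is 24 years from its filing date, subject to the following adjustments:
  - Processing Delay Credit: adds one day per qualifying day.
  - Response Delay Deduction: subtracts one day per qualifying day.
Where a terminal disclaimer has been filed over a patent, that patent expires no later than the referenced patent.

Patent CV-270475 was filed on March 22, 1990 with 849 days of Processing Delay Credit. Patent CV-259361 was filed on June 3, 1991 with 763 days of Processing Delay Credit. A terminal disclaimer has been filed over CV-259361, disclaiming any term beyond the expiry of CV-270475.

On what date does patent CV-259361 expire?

July 18, 2016

Natural term of CV-259361:
  Base: filing + 24 years → 3 June 2015.
  Processing Delay Credit: +763 days → 5 July 2017.
Expiry of referenced patent CV-270475:
  Base: filing + 24 years → 22 March 2014.
  Processing Delay Credit: +849 days → 18 July 2016.
Terminal disclaimer: CV-259361 expires on the earlier of 5 July 2017 and 18 July 2016.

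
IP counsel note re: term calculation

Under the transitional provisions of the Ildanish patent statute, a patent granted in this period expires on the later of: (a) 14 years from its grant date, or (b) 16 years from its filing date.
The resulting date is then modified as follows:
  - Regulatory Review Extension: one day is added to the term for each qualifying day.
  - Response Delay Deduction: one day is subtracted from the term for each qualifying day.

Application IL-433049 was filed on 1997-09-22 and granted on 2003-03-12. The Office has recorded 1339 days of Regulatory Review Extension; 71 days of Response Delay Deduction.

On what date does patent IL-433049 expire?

August 31, 2020

(a) grant + 14 years → 12 March 2017.
(b) filing + 16 years → 22 September 2013.
Later of the two: 12 March 2017.
Regulatory Review Extension: +1339 days → 10 November 2020.
Response Delay Deduction: −71 days → 31 August 2020.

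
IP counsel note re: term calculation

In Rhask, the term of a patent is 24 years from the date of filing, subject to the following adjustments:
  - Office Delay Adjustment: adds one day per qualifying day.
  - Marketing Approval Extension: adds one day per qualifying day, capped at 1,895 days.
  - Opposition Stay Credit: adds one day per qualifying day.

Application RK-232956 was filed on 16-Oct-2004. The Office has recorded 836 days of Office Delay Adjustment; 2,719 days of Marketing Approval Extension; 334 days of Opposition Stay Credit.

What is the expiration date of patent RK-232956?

Base term: filing date + 24 years → 16 October 2028.
Office Delay Adjustment: +836 days → 30 January 2031.
Marketing Approval Extension: 2719 days claimed exceeds the 1895-day cap, so +1895 days → 8 April 2036.
Opposition Stay Credit: +334 days → 8 March 2037.

2037-03-08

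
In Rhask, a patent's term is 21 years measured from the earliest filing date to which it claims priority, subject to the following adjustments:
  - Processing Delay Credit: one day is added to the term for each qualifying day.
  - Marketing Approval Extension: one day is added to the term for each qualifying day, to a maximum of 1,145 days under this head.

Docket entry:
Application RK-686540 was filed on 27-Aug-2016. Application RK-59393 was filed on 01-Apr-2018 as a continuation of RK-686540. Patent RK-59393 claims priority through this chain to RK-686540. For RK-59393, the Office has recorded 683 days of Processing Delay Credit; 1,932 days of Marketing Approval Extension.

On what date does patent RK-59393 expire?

August 29, 2042

Earliest priority filing: 27 August 2016.
Base term: 27 August 2016 + 21 years → 27 August 2037.
Processing Delay Credit: +683 days → 11 July 2039.
Marketing Approval Extension: 1932 days claimed exceeds the 1145-day cap, so +1145 days → 29 August 2042.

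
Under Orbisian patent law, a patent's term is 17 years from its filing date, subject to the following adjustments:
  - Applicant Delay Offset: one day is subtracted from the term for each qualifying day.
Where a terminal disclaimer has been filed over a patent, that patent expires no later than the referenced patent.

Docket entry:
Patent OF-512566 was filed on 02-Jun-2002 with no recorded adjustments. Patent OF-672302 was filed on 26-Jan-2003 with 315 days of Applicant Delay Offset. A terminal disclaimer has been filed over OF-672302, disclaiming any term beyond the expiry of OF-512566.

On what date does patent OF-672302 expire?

Natural term of OF-672302:
  Base: filing + 17 years → 26 January 2020.
  Applicant Delay Offset: −315 days → 17 March 2019.
Expiry of referenced patent OF-512566:
  Base: filing + 17 years → 2 June 2019.
Terminal disclaimer: OF-672302 expires on the earlier of 17 March 2019 and 2 June 2019.

March 17, 2019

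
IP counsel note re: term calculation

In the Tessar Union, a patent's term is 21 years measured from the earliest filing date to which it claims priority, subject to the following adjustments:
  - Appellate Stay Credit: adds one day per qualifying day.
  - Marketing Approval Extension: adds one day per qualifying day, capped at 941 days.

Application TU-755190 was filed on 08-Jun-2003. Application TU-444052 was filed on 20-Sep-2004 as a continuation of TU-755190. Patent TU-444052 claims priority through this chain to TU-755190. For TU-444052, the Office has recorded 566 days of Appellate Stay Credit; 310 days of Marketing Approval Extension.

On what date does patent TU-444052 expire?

November 1, 2026

Earliest priority filing: 8 June 2003.
Base term: 8 June 2003 + 21 years → 8 June 2024.
Appellate Stay Credit: +566 days → 26 December 2025.
Marketing Approval Extension: 310 days (within the 941-day cap) → +310 days → 1 November 2026.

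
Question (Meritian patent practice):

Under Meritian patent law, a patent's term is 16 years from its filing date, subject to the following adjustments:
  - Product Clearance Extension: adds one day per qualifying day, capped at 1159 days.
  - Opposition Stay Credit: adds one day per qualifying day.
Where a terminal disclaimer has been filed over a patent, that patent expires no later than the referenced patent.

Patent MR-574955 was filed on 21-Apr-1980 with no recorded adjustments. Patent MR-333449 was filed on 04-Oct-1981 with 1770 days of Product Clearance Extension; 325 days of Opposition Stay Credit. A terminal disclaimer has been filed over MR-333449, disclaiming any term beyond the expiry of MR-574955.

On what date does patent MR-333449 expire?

Natural term of MR-333449:
  Base: filing + 16 years → 4 October 1997.
  Product Clearance Extension: 1770 days claimed exceeds the 1159-day cap, so +1159 days → 6 December 2000.
  Opposition Stay Credit: +325 days → 27 October 2001.
Expiry of referenced patent MR-574955:
  Base: filing + 16 years → 21 April 1996.
Terminal disclaimer: MR-333449 expires on the earlier of 27 October 2001 and 21 April 1996.

1996-04-21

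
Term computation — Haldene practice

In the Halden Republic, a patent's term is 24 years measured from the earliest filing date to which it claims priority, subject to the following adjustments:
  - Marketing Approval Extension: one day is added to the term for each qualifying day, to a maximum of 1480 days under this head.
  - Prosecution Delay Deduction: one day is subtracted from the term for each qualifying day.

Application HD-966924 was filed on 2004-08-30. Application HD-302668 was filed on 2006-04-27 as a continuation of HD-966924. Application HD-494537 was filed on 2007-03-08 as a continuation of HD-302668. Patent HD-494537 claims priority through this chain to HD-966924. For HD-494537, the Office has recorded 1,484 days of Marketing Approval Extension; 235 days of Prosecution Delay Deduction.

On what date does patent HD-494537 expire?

2032-01-27

Earliest priority filing: 30 August 2004.
Base term: 30 August 2004 + 24 years → 30 August 2028.
Marketing Approval Extension: 1484 days claimed exceeds the 1480-day cap, so +1480 days → 18 September 2032.
Prosecution Delay Deduction: −235 days → 27 January 2032.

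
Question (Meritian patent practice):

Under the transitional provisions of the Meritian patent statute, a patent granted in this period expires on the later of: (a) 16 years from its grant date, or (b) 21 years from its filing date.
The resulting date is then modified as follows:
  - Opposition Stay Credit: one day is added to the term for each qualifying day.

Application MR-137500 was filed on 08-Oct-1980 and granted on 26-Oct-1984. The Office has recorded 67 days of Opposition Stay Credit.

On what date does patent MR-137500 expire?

(a) grant + 16 years → 26 October 2000.
(b) filing + 21 years → 8 October 2001.
Later of the two: 8 October 2001.
Opposition Stay Credit: +67 days → 14 December 2001.

December 14, 2001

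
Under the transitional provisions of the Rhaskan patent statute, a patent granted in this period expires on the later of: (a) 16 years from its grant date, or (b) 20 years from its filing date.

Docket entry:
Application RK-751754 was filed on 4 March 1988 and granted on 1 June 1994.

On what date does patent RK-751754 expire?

2010-06-01

(a) grant + 16 years → 1 June 2010.
(b) filing + 20 years → 4 March 2008.
Later of the two: 1 June 2010.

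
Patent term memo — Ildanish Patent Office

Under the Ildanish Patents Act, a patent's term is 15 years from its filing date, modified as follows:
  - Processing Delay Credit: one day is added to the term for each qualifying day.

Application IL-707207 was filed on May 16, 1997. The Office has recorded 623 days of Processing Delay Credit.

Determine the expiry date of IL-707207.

Base term: filing date + 15 years → 16 May 2012.
Processing Delay Credit: +623 days → 29 January 2014.

2014-01-29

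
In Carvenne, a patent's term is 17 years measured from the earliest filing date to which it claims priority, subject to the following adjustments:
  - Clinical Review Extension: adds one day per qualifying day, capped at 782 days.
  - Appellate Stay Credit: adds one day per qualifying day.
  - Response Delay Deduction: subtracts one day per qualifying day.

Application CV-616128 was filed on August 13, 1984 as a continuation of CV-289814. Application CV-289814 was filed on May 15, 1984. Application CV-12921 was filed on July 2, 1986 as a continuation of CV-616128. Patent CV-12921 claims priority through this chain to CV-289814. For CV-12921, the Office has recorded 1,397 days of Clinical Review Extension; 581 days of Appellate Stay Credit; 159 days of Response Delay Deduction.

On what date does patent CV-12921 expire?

Earliest priority filing: 15 May 1984.
Base term: 15 May 1984 + 17 years → 15 May 2001.
Clinical Review Extension: 1397 days claimed exceeds the 782-day cap, so +782 days → 6 July 2003.
Appellate Stay Credit: +581 days → 6 February 2005.
Response Delay Deduction: −159 days → 31 August 2004.

2004-08-31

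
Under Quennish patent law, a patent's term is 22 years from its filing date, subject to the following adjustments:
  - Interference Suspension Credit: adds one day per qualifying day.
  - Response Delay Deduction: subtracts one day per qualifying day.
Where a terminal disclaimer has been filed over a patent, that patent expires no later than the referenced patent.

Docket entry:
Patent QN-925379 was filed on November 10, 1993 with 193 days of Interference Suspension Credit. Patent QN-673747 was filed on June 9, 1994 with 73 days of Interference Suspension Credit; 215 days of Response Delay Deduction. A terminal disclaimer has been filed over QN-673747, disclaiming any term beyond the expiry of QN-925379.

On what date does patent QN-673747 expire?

Natural term of QN-673747:
  Base: filing + 22 years → 9 June 2016.
  Interference Suspension Credit: +73 days → 21 August 2016.
  Response Delay Deduction: −215 days → 19 January 2016.
Expiry of referenced patent QN-925379:
  Base: filing + 22 years → 10 November 2015.
  Interference Suspension Credit: +193 days → 21 May 2016.
Terminal disclaimer: QN-673747 expires on the earlier of 19 January 2016 and 21 May 2016.

January 19, 2016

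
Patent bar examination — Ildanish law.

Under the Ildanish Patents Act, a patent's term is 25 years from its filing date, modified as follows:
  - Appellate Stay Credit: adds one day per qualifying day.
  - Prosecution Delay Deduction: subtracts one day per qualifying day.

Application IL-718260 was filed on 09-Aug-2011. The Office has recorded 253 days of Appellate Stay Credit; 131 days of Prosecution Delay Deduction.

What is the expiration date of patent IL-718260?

2036-12-09

Base term: filing date + 25 years → 9 August 2036.
Appellate Stay Credit: +253 days → 19 April 2037.
Prosecution Delay Deduction: −131 days → 9 December 2036.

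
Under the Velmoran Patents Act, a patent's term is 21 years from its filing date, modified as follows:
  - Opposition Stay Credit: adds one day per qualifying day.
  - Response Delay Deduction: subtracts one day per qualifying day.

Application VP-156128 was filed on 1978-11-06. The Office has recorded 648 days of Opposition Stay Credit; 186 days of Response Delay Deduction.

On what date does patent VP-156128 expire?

Base term: filing date + 21 years → 6 November 1999.
Opposition Stay Credit: +648 days → 15 August 2001.
Response Delay Deduction: −186 days → 10 February 2001.

February 10, 2001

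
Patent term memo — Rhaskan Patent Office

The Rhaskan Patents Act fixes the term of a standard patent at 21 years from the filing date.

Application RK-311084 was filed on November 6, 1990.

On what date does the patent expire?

2011-11-06

Filing date + 21 years → 6 November 2011.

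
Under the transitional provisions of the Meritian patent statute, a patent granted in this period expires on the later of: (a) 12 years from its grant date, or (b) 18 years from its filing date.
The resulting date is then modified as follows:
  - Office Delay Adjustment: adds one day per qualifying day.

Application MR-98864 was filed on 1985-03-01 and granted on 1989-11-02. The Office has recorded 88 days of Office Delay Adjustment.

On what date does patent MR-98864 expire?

(a) grant + 12 years → 2 November 2001.
(b) filing + 18 years → 1 March 2003.
Later of the two: 1 March 2003.
Office Delay Adjustment: +88 days → 28 May 2003.

2003-05-28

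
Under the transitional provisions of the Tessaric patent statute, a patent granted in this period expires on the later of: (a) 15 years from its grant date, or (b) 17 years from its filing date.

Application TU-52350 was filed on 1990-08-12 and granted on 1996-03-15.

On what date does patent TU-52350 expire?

(a) grant + 15 years → 15 March 2011.
(b) filing + 17 years → 12 August 2007.
Later of the two: 15 March 2011.

March 15, 2011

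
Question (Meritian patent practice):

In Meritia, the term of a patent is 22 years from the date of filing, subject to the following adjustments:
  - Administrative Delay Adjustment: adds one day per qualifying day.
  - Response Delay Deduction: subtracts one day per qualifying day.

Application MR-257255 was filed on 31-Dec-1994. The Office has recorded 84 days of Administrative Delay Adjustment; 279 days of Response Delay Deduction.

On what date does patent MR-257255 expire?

2016-06-19

Base term: filing date + 22 years → 31 December 2016.
Administrative Delay Adjustment: +84 days → 25 March 2017.
Response Delay Deduction: −279 days → 19 June 2016.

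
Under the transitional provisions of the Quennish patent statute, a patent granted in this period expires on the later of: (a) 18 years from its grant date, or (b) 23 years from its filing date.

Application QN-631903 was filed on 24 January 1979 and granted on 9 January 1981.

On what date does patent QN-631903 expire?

January 24, 2002

(a) grant + 18 years → 9 January 1999.
(b) filing + 23 years → 24 January 2002.
Later of the two: 24 January 2002.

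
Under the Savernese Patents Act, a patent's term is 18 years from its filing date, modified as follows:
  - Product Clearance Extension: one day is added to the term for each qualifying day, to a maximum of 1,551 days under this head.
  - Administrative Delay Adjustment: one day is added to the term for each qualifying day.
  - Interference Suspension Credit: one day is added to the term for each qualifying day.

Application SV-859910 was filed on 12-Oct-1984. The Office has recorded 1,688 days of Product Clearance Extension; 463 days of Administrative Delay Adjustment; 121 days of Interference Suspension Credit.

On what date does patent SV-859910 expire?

August 16, 2008

Base term: filing date + 18 years → 12 October 2002.
Product Clearance Extension: 1688 days claimed exceeds the 1551-day cap, so +1551 days → 10 January 2007.
Administrative Delay Adjustment: +463 days → 17 April 2008.
Interference Suspension Credit: +121 days → 16 August 2008.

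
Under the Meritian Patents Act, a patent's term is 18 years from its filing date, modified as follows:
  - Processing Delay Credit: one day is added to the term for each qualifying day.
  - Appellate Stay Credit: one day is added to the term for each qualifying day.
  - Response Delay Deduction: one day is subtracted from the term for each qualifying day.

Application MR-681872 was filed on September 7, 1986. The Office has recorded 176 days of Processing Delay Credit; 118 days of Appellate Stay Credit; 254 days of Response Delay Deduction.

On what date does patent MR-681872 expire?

Base term: filing date + 18 years → 7 September 2004.
Processing Delay Credit: +176 days → 2 March 2005.
Appellate Stay Credit: +118 days → 28 June 2005.
Response Delay Deduction: −254 days → 17 October 2004.

October 17, 2004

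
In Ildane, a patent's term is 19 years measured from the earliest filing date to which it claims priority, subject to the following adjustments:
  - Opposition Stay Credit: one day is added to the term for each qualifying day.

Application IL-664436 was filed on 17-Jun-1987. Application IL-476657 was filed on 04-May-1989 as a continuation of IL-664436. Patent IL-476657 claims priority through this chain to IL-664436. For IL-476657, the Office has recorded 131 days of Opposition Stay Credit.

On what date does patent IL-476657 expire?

Earliest priority filing: 17 June 1987.
Base term: 17 June 1987 + 19 years → 17 June 2006.
Opposition Stay Credit: +131 days → 26 October 2006.

October 26, 2006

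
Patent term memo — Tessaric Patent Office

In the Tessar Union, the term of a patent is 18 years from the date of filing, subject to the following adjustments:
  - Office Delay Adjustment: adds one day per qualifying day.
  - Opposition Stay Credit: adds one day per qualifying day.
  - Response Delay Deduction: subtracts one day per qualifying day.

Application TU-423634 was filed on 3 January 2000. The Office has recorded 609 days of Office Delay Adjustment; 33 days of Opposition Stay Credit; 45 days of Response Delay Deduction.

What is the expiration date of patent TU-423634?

2019-08-23

Base term: filing date + 18 years → 3 January 2018.
Office Delay Adjustment: +609 days → 4 September 2019.
Opposition Stay Credit: +33 days → 7 October 2019.
Response Delay Deduction: −45 days → 23 August 2019.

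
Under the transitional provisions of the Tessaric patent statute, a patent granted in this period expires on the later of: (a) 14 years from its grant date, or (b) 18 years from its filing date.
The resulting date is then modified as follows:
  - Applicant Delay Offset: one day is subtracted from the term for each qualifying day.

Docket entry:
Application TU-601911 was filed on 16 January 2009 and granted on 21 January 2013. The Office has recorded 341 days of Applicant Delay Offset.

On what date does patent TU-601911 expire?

February 14, 2026

(a) grant + 14 years → 21 January 2027.
(b) filing + 18 years → 16 January 2027.
Later of the two: 21 January 2027.
Applicant Delay Offset: −341 days → 14 February 2026.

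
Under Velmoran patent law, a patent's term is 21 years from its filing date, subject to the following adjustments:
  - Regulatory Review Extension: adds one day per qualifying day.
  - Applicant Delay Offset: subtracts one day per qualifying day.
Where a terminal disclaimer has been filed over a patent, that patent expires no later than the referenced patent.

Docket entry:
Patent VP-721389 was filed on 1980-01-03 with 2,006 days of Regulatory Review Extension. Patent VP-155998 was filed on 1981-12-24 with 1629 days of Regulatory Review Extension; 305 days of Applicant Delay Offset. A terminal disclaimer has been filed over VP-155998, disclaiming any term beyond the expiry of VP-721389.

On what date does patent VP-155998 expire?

2006-07-02

Natural term of VP-155998:
  Base: filing + 21 years → 24 December 2002.
  Regulatory Review Extension: +1629 days → 10 June 2007.
  Applicant Delay Offset: −305 days → 9 August 2006.
Expiry of referenced patent VP-721389:
  Base: filing + 21 years → 3 January 2001.
  Regulatory Review Extension: +2006 days → 2 July 2006.
Terminal disclaimer: VP-155998 expires on the earlier of 9 August 2006 and 2 July 2006.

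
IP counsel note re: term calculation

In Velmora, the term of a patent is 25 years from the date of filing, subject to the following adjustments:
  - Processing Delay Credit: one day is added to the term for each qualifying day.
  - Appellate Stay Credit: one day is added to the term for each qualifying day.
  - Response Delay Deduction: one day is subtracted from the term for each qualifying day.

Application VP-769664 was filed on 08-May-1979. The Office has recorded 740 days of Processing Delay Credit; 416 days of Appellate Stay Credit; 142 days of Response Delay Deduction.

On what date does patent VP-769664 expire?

2007-02-16

Base term: filing date + 25 years → 8 May 2004.
Processing Delay Credit: +740 days → 18 May 2006.
Appellate Stay Credit: +416 days → 8 July 2007.
Response Delay Deduction: −142 days → 16 February 2007.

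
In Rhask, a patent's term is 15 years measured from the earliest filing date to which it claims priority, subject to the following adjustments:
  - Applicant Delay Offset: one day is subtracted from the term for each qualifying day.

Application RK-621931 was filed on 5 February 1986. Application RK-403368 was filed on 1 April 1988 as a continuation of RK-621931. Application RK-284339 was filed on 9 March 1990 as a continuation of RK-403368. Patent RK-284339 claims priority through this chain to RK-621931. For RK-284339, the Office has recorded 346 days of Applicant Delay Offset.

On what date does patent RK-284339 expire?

Earliest priority filing: 5 February 1986.
Base term: 5 February 1986 + 15 years → 5 February 2001.
Applicant Delay Offset: −346 days → 25 February 2000.

2000-02-25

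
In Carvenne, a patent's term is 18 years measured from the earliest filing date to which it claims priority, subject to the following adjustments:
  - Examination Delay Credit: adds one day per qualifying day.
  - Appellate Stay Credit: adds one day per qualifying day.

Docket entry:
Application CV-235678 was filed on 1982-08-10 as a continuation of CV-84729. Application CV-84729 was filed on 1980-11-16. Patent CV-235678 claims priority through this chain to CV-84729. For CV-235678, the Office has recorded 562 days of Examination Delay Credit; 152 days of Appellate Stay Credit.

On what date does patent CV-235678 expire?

Earliest priority filing: 16 November 1980.
Base term: 16 November 1980 + 18 years → 16 November 1998.
Examination Delay Credit: +562 days → 31 May 2000.
Appellate Stay Credit: +152 days → 30 October 2000.

October 30, 2000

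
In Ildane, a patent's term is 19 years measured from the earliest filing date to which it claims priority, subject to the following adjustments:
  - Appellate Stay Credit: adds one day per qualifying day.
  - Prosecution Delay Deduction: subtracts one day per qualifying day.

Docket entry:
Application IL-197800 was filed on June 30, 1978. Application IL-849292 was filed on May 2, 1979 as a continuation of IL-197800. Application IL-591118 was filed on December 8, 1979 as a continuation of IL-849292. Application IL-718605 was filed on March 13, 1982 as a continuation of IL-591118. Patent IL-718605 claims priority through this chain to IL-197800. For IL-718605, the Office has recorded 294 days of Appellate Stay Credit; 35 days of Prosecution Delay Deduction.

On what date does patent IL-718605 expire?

Earliest priority filing: 30 June 1978.
Base term: 30 June 1978 + 19 years → 30 June 1997.
Appellate Stay Credit: +294 days → 20 April 1998.
Prosecution Delay Deduction: −35 days → 16 March 1998.

March 16, 1998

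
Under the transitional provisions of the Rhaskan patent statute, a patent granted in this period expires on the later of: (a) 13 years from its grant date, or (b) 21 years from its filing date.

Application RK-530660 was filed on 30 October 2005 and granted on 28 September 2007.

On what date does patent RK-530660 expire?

October 30, 2026

(a) grant + 13 years → 28 September 2020.
(b) filing + 21 years → 30 October 2026.
Later of the two: 30 October 2026.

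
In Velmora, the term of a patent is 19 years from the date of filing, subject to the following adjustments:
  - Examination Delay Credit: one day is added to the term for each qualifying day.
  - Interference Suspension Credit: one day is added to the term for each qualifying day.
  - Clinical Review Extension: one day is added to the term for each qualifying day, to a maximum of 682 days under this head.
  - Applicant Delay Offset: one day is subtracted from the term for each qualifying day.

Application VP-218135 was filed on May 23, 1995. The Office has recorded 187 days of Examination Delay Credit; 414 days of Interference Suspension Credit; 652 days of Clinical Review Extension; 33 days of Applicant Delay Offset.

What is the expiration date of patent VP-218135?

September 24, 2017

Base term: filing date + 19 years → 23 May 2014.
Examination Delay Credit: +187 days → 26 November 2014.
Interference Suspension Credit: +414 days → 14 January 2016.
Clinical Review Extension: 652 days (within the 682-day cap) → +652 days → 27 October 2017.
Applicant Delay Offset: −33 days → 24 September 2017.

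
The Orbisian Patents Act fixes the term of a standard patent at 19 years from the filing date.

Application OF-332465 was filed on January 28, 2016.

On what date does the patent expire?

Filing date + 19 years → 28 January 2035.

January 28, 2035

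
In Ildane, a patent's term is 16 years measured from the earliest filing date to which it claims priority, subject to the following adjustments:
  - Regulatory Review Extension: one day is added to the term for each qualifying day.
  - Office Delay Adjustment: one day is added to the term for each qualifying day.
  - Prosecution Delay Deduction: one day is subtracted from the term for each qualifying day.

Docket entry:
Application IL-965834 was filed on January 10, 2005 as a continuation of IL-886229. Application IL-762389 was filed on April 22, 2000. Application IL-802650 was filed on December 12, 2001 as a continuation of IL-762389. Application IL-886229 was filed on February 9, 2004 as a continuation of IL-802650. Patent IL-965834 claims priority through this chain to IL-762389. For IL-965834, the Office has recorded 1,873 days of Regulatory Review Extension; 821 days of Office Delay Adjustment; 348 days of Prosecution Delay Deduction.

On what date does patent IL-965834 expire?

Earliest priority filing: 22 April 2000.
Base term: 22 April 2000 + 16 years → 22 April 2016.
Regulatory Review Extension: +1873 days → 8 June 2021.
Office Delay Adjustment: +821 days → 7 September 2023.
Prosecution Delay Deduction: −348 days → 24 September 2022.

September 24, 2022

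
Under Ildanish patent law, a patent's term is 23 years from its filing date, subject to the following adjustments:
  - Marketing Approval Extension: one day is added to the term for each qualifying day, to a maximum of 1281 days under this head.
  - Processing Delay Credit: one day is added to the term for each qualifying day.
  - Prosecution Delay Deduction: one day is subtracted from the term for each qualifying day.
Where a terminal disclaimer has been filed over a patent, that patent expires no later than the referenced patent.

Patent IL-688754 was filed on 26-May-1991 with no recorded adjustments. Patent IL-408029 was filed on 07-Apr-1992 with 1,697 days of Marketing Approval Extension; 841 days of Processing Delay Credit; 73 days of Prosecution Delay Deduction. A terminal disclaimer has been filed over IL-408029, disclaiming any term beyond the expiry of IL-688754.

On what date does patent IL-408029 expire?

Natural term of IL-408029:
  Base: filing + 23 years → 7 April 2015.
  Marketing Approval Extension: 1697 days claimed exceeds the 1281-day cap, so +1281 days → 9 October 2018.
  Processing Delay Credit: +841 days → 27 January 2021.
  Prosecution Delay Deduction: −73 days → 15 November 2020.
Expiry of referenced patent IL-688754:
  Base: filing + 23 years → 26 May 2014.
Terminal disclaimer: IL-408029 expires on the earlier of 15 November 2020 and 26 May 2014.

May 26, 2014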